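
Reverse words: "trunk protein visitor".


Original: "trunk protein visitor"
Words (1..n): trunk | protein | visitor
Reversed (n..1): visitor | protein | trunk
Result = "visitor protein trunk"


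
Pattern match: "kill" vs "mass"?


Pattern of "kill": [0, 1, 2, 2]
Pattern of "mass": [0, 1, 2, 2]
Patterns match
Same pattern = Yes


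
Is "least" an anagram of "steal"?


Word 1: "steal" → sorted: aelst
Word 2: "least" → sorted: aelst
Same letters? aelst == aelst
Anagram = Yes


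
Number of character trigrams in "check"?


Word: "check" (length 5)
Number of 3-grams = length - 3 + 1 = 5 - 3 + 1
= 3


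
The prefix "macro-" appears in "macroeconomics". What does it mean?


Prefix: macro-
Example: macroeconomics (macro- + economics)
Meaning = large


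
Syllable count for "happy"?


Word: "happy"
Syllable breakdown: hap · py
Counting: 2 parts
= 2 syllables


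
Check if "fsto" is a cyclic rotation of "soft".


Word: "soft", Candidate: "fsto"
Method: check if candidate is substring of word+word
"softsoft" contains "fsto"? No
Is rotation = No


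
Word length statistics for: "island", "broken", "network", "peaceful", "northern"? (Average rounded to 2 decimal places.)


Lengths: "island"=6, "broken"=6, "network"=7, "peaceful"=8, "northern"=8
Sum = 35, Count = 5
Average = 35/5 = 7.00
= avg=7.00, min=6, max=8


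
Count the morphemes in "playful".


Word: "playful"
Morphemes: play / -ful
Each morpheme carries meaning
= 2 morphemes


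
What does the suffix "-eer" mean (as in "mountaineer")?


Suffix: -eer
Example: mountaineer = mountain + -eer
Meaning = one who is concerned with


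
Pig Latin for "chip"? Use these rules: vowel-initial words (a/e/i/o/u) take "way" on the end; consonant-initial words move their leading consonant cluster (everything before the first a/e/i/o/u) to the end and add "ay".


Word: "chip"
Starts with consonant(s) → move to end, add 'ay'
Consonant cluster: "ch"
Pig Latin = "ipchay"


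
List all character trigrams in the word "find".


Word: "find" (length 4)
Number of trigrams = 4 - 3 + 1 = 2
  Position 0: "fin"
  Position 1: "ind"
Trigrams = "fin", "ind"


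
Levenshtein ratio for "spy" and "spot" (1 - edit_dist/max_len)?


Word 1: "spy" (length 3)
Word 2: "spot" (length 4)
One optimal edit sequence:
  1. keep 's'
  2. keep 'p'
  3. insert 'o'  (+1)
  4. substitute 'y' -> 't'  (+1)
Edit distance = 2
Max length = max(3, 4) = 4
Similarity = 1 - 2/4
= 0.5000


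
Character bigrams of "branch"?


Word: "branch" (length 6)
Number of bigrams = 6 - 2 + 1 = 5
  Position 0: "br"
  Position 1: "ra"
  Position 2: "an"
  Position 3: "nc"
  Position 4: "ch"
Bigrams = "br", "ra", "an", "nc", "ch"


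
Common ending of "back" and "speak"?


Word 1: "back"
Word 2: "speak"
Comparing from end:
  Pos -1: 'k' == 'k'
  Pos -2: 'c' != 'a' (stop)
LCS = "k" (length 1)


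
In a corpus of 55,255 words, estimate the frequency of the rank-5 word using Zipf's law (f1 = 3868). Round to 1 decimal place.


Zipf's law: f(r) = f(1) / r
f(1) = 3868
f(5) = 3868 / 5
= 773.6 occurrences


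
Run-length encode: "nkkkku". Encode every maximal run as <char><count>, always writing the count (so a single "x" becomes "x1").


String: "nkkkku"
Scanning for consecutive runs:
  'n' x 1
  'k' x 4
  'u' x 1
RLE = "n1k4u1"


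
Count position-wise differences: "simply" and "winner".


Comparing character by character (same length = 6):
  Pos 0: 's' vs 'w' !=
  Pos 1: 'i' vs 'i' =
  Pos 2: 'm' vs 'n' !=
  Pos 3: 'p' vs 'n' !=
  Pos 4: 'l' vs 'e' !=
  Pos 5: 'y' vs 'r' !=
Hamming distance = 5


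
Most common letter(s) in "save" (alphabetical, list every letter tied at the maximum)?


Word: "save"
Letter counts:
  'a': 1
  'e': 1
  's': 1
  'v': 1
Maximum count = 1
Most frequent = 'a', 'e', 's', 'v' (1 time each)


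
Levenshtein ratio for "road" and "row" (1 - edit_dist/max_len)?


Word 1: "road" (length 4)
Word 2: "row" (length 3)
One optimal edit sequence:
  1. keep 'r'
  2. keep 'o'
  3. delete 'a'  (+1)
  4. substitute 'd' -> 'w'  (+1)
Edit distance = 2
Max length = max(4, 3) = 4
Similarity = 1 - 2/4
= 0.5000


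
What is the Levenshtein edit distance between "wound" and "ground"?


Word 1: "wound" (length 5)
Word 2: "ground" (length 6)
One optimal edit sequence (insert/delete/substitute each cost 1):
  1. insert 'g'  (+1)
  2. substitute 'w' -> 'r'  (+1)
  3. keep 'o'
  4. keep 'u'
  5. keep 'n'
  6. keep 'd'
Total edit operations: 2
Edit distance = 2


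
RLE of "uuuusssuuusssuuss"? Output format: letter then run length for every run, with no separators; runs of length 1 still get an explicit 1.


String: "uuuusssuuusssuuss"
Scanning for consecutive runs:
  'u' x 4
  's' x 3
  'u' x 3
  's' x 3
  'u' x 2
  's' x 2
RLE = "u4s3u3s3u2s2"


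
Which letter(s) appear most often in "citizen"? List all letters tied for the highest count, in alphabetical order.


Word: "citizen"
Letter counts:
  'c': 1
  'e': 1
  'i': 2
  'n': 1
  't': 1
  'z': 1
Maximum count = 2
Most frequent = 'i' (2 times each)


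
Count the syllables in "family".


Word: "family"
Syllable breakdown: fam | i | ly
Counting: 3 parts
= 3 syllables


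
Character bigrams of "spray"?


Word: "spray" (length 5)
Number of bigrams = 5 - 2 + 1 = 4
  Position 0: "sp"
  Position 1: "pr"
  Position 2: "ra"
  Position 3: "ay"
Bigrams = "sp", "pr", "ra", "ay"


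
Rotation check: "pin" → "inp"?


Word: "pin", Candidate: "inp"
Method: check if candidate is substring of word+word
"pinpin" contains "inp"? Yes
Is rotation = Yes


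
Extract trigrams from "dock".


Word: "dock" (length 4)
Number of trigrams = 4 - 3 + 1 = 2
  Position 0: "doc"
  Position 1: "ock"
Trigrams = "doc", "ock"


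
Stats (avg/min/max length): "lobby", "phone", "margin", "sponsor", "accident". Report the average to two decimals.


Lengths: "lobby"=5, "phone"=5, "margin"=6, "sponsor"=7, "accident"=8
Sum = 31, Count = 5
Average = 31/5 = 6.20
= avg=6.20, min=5, max=8


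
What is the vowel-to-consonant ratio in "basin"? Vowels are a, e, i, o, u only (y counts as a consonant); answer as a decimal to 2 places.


Word: "basin"
Vowels (a,e,i,o,u): 2
Consonants: 3
Ratio = 2/3
= 0.67


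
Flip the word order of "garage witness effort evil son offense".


Original: "garage witness effort evil son offense"
Words (1..n): garage | witness | effort | evil | son | offense
Reversed (n..1): offense | son | evil | effort | witness | garage
Result = "offense son evil effort witness garage"


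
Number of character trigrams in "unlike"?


Word: "unlike" (length 6)
Number of 3-grams = length - 3 + 1 = 6 - 3 + 1
= 4


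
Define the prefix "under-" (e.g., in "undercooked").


Prefix: under-
As in: undercooked -> under- + cooked
Meaning = insufficient


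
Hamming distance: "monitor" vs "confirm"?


Comparing character by character (same length = 7):
  Pos 0: 'm' vs 'c' !=
  Pos 1: 'o' vs 'o' =
  Pos 2: 'n' vs 'n' =
  Pos 3: 'i' vs 'f' !=
  Pos 4: 't' vs 'i' !=
  Pos 5: 'o' vs 'r' !=
  Pos 6: 'r' vs 'm' !=
Hamming distance = 5


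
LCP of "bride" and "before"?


Word 1: "bride"
Word 2: "before"
Comparing from start:
  Pos 0: 'b' == 'b'
  Pos 1: 'r' != 'e' (stop)
LCP = "b" (length 1)


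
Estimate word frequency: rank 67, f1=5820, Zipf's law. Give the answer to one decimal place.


Zipf's law: f(r) = f(1) / r
f(1) = 5820
f(67) = 5820 / 67
= 86.9 occurrences


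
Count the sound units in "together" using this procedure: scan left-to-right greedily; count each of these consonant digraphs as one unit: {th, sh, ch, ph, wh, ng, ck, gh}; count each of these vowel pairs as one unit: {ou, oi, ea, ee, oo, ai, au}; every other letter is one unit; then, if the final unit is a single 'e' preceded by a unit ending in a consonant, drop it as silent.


Word: "together" (8 letters)
Left-to-right scan:
  (1) 't' (letter)
  (2) 'o' (letter)
  (3) 'g' (letter)
  (4) 'e' (letter)
  (5) 'th' (digraph)
  (6) 'e' (letter)
  (7) 'r' (letter)
Units from scan: 7
Sound units = 7 units


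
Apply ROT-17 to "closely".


Word: "closely"
Shift: 17
Each letter → (letter + shift) mod 26:
  'c' (2) + 17 = 19 → 't'
  'l' (11) + 17 = 2 → 'c'
  'o' (14) + 17 = 5 → 'f'
  's' (18) + 17 = 9 → 'j'
  'e' (4) + 17 = 21 → 'v'
  'l' (11) + 17 = 2 → 'c'
  'y' (24) + 17 = 15 → 'p'
Result = "tcfjvcp"


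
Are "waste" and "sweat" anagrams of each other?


Word 1: "waste" → sorted: aestw
Word 2: "sweat" → sorted: aestw
Same letters? aestw == aestw
Anagram = Yes


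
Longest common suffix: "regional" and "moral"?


Word 1: "regional"
Word 2: "moral"
Comparing from end:
  Pos -1: 'l' == 'l'
  Pos -2: 'a' == 'a'
  Pos -3: 'n' != 'r' (stop)
LCS = "al" (length 2)


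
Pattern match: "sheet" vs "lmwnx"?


Pattern of "sheet": [0, 1, 2, 2, 3]
Pattern of "lmwnx": [0, 1, 2, 3, 4]
Patterns do not match
Same pattern = No


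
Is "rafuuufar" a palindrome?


Word: "rafuuufar"
Reversed: "rafuuufar"
Forward == Backward? rafuuufar == rafuuufar
Palindrome = Yes


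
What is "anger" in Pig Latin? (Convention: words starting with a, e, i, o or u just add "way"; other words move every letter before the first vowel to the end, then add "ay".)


Word: "anger"
Starts with vowel → add 'way'
Pig Latin = "angerway"


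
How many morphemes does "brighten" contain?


Word: "brighten"
Morphemes: bright + -en
Each morpheme carries meaning
= 2 morphemes


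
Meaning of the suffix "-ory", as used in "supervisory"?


Suffix: -ory
Example: supervisory = supervise + -ory, with a spelling change
Meaning = relating to / place for


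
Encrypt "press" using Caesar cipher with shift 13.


Word: "press"
Shift: 13
Each letter → (letter + shift) mod 26:
  'p' (15) + 13 = 2 → 'c'
  'r' (17) + 13 = 4 → 'e'
  'e' (4) + 13 = 17 → 'r'
  's' (18) + 13 = 5 → 'f'
  's' (18) + 13 = 5 → 'f'
Result = "cerff"


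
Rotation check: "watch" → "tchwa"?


Word: "watch", Candidate: "tchwa"
Method: check if candidate is substring of word+word
"watchwatch" contains "tchwa"? Yes
Is rotation = Yes


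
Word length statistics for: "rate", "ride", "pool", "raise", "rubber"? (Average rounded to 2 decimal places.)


Lengths: "rate"=4, "ride"=4, "pool"=4, "raise"=5, "rubber"=6
Sum = 23, Count = 5
Average = 23/5 = 4.60
= avg=4.60, min=4, max=6


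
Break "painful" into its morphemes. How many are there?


Word: "painful"
Morphemes: pain / -ful
Each morpheme carries meaning
= 2 morphemes


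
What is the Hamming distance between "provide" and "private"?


Comparing character by character (same length = 7):
  Pos 0: 'p' vs 'p' =
  Pos 1: 'r' vs 'r' =
  Pos 2: 'o' vs 'i' !=
  Pos 3: 'v' vs 'v' =
  Pos 4: 'i' vs 'a' !=
  Pos 5: 'd' vs 't' !=
  Pos 6: 'e' vs 'e' =
Hamming distance = 3


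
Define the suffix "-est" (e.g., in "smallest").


Suffix: -est
As in: smallest -> small + -est
Meaning = most


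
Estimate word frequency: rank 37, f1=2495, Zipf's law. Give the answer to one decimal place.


Zipf's law: f(r) = f(1) / r
f(1) = 2495
f(37) = 2495 / 37
= 67.4 occurrences


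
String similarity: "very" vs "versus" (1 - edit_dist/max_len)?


Word 1: "very" (length 4)
Word 2: "versus" (length 6)
One optimal edit sequence:
  1. keep 'v'
  2. keep 'e'
  3. keep 'r'
  4. insert 's'  (+1)
  5. insert 'u'  (+1)
  6. substitute 'y' -> 's'  (+1)
Edit distance = 3
Max length = max(4, 6) = 6
Similarity = 1 - 3/6
= 0.5000


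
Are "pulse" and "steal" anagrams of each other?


Word 1: "pulse" → sorted: elpsu
Word 2: "steal" → sorted: aelst
Same letters? elpsu != aelst
Anagram = No


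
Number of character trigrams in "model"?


Word: "model" (length 5)
Number of 3-grams = length - 3 + 1 = 5 - 3 + 1
= 3


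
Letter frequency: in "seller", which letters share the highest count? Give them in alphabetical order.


Word: "seller"
Letter counts:
  'e': 2
  'l': 2
  'r': 1
  's': 1
Maximum count = 2
Most frequent = 'e', 'l' (2 times each)


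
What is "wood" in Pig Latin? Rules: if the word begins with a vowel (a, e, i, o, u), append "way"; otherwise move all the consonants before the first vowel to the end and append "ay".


Word: "wood"
Starts with consonant(s) → move to end, add 'ay'
Consonant cluster: "w"
Pig Latin = "oodway"


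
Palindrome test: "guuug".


Word: "guuug"
Reversed: "guuug"
Forward == Backward? guuug == guuug
Palindrome = Yes


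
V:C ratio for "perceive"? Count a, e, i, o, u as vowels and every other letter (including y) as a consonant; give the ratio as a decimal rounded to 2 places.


Word: "perceive"
Vowels (a,e,i,o,u): 4
Consonants: 4
Ratio = 4/4
= 1.00


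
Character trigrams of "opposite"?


Word: "opposite" (length 8)
Number of trigrams = 8 - 3 + 1 = 6
  Position 0: "opp"
  Position 1: "ppo"
  Position 2: "pos"
  Position 3: "osi"
  Position 4: "sit"
  Position 5: "ite"
Trigrams = "opp", "ppo", "pos", "osi", "sit", "ite"


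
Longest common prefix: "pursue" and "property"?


Word 1: "pursue"
Word 2: "property"
Comparing from start:
  Pos 0: 'p' == 'p'
  Pos 1: 'u' != 'r' (stop)
LCP = "p" (length 1)


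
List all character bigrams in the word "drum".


Word: "drum" (length 4)
Number of bigrams = 4 - 2 + 1 = 3
  Position 0: "dr"
  Position 1: "ru"
  Position 2: "um"
Bigrams = "dr", "ru", "um"


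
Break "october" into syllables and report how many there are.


Word: "october"
Syllable breakdown: oc-to-ber
Counting: 3 parts
= 3 syllables


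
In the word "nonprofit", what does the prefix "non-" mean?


Prefix: non-
Example: nonprofit (non- + profit)
Meaning = not


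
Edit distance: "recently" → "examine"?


Word 1: "recently" (length 8)
Word 2: "examine" (length 7)
One optimal edit sequence (insert/delete/substitute each cost 1):
  1. delete 'r'  (+1)
  2. keep 'e'
  3. substitute 'c' -> 'x'  (+1)
  4. substitute 'e' -> 'a'  (+1)
  5. substitute 'n' -> 'm'  (+1)
  6. substitute 't' -> 'i'  (+1)
  7. substitute 'l' -> 'n'  (+1)
  8. substitute 'y' -> 'e'  (+1)
Total edit operations: 7
Edit distance = 7


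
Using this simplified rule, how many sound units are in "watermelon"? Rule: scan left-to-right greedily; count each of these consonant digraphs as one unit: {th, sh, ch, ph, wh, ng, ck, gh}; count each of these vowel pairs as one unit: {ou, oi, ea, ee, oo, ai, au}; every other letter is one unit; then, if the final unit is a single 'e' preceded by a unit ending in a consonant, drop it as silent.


Word: "watermelon" (10 letters)
Left-to-right scan:
  [1] 'w' (letter)
  [2] 'a' (letter)
  [3] 't' (letter)
  [4] 'e' (letter)
  [5] 'r' (letter)
  [6] 'm' (letter)
  [7] 'e' (letter)
  [8] 'l' (letter)
  [9] 'o' (letter)
  [10] 'n' (letter)
Units from scan: 10
Sound units = 10 units


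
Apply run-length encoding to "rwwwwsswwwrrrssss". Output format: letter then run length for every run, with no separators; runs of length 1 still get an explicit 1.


String: "rwwwwsswwwrrrssss"
Scanning for consecutive runs:
  'r' x 1
  'w' x 4
  's' x 2
  'w' x 3
  'r' x 3
  's' x 4
RLE = "r1w4s2w3r3s4"


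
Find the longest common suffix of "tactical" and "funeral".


Word 1: "tactical"
Word 2: "funeral"
Comparing from end:
  Pos -1: 'l' == 'l'
  Pos -2: 'a' == 'a'
  Pos -3: 'c' != 'r' (stop)
LCS = "al" (length 2)


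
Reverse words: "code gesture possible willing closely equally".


Original: "code gesture possible willing closely equally"
Words (1..n): code | gesture | possible | willing | closely | equally
Reversed (n..1): equally | closely | willing | possible | gesture | code
Result = "equally closely willing possible gesture code"


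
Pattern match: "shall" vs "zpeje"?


Pattern of "shall": [0, 1, 2, 3, 3]
Pattern of "zpeje": [0, 1, 2, 3, 2]
Patterns do not match
Same pattern = No


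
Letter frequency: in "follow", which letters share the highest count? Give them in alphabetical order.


Word: "follow"
Letter counts:
  'f': 1
  'l': 2
  'o': 2
  'w': 1
Maximum count = 2
Most frequent = 'l', 'o' (2 times each)


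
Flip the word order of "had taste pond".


Original: "had taste pond"
Words (1..n): had | taste | pond
Reversed (n..1): pond | taste | had
Result = "pond taste had"


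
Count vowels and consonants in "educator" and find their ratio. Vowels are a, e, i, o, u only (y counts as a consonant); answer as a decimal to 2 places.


Word: "educator"
Vowels (a,e,i,o,u): 4
Consonants: 4
Ratio = 4/4
= 1.00


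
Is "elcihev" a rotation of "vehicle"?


Word: "vehicle", Candidate: "elcihev"
Method: check if candidate is substring of word+word
"vehiclevehicle" contains "elcihev"? No
Is rotation = No


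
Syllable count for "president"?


Word: "president"
Syllable breakdown: pres-i-dent
Counting: 3 parts
= 3 syllables


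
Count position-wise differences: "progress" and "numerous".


Comparing character by character (same length = 8):
  Pos 0: 'p' vs 'n' !=
  Pos 1: 'r' vs 'u' !=
  Pos 2: 'o' vs 'm' !=
  Pos 3: 'g' vs 'e' !=
  Pos 4: 'r' vs 'r' =
  Pos 5: 'e' vs 'o' !=
  Pos 6: 's' vs 'u' !=
  Pos 7: 's' vs 's' =
Hamming distance = 6


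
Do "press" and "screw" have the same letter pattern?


Pattern of "press": [0, 1, 2, 3, 3]
Pattern of "screw": [0, 1, 2, 3, 4]
Patterns do not match
Same pattern = No


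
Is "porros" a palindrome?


Word: "porros"
Reversed: "sorrop"
Forward == Backward? porros != sorrop
Palindrome = No


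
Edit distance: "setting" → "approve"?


Word 1: "setting" (length 7)
Word 2: "approve" (length 7)
One optimal edit sequence (insert/delete/substitute each cost 1):
  1. substitute 's' -> 'a'  (+1)
  2. substitute 'e' -> 'p'  (+1)
  3. substitute 't' -> 'p'  (+1)
  4. substitute 't' -> 'r'  (+1)
  5. substitute 'i' -> 'o'  (+1)
  6. substitute 'n' -> 'v'  (+1)
  7. substitute 'g' -> 'e'  (+1)
Total edit operations: 7
Edit distance = 7


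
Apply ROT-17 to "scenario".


Word: "scenario"
Shift: 17
Each letter → (letter + shift) mod 26:
  's' (18) + 17 = 9 → 'j'
  'c' (2) + 17 = 19 → 't'
  'e' (4) + 17 = 21 → 'v'
  'n' (13) + 17 = 4 → 'e'
  'a' (0) + 17 = 17 → 'r'
  'r' (17) + 17 = 8 → 'i'
  'i' (8) + 17 = 25 → 'z'
  'o' (14) + 17 = 5 → 'f'
Result = "jtverizf"


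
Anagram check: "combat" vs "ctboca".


Word 1: "combat" → sorted: abcmot
Word 2: "ctboca" → sorted: abccot
Same letters? abcmot != abccot
Anagram = No


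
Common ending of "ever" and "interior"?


Word 1: "ever"
Word 2: "interior"
Comparing from end:
  Pos -1: 'r' == 'r'
  Pos -2: 'e' != 'o' (stop)
LCS = "r" (length 1)


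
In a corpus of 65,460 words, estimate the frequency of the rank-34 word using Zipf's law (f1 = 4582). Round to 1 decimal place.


Zipf's law: f(r) = f(1) / r
f(1) = 4582
f(34) = 4582 / 34
= 134.8 occurrences


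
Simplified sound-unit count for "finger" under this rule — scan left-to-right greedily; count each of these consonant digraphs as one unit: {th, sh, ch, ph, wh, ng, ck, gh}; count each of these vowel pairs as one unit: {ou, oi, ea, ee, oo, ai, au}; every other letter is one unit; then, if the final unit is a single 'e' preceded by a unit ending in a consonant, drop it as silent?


Word: "finger" (6 letters)
Left-to-right scan:
  (1) 'f' (letter)
  (2) 'i' (letter)
  (3) 'ng' (digraph)
  (4) 'e' (letter)
  (5) 'r' (letter)
Units from scan: 5
Sound units = 5 units


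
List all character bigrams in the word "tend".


Word: "tend" (length 4)
Number of bigrams = 4 - 2 + 1 = 3
  Position 0: "te"
  Position 1: "en"
  Position 2: "nd"
Bigrams = "te", "en", "nd"


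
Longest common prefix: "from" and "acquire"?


Word 1: "from"
Word 2: "acquire"
Comparing from start:
  Pos 0: 'f' != 'a' (stop)
LCP = "" (length 0)


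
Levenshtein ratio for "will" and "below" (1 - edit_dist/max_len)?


Word 1: "will" (length 4)
Word 2: "below" (length 5)
One optimal edit sequence:
  1. substitute 'w' -> 'b'  (+1)
  2. substitute 'i' -> 'e'  (+1)
  3. keep 'l'
  4. insert 'o'  (+1)
  5. substitute 'l' -> 'w'  (+1)
Edit distance = 4
Max length = max(4, 5) = 5
Similarity = 1 - 4/5
= 0.2000


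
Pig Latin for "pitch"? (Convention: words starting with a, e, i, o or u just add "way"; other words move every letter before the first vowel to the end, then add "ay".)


Word: "pitch"
Starts with consonant(s) → move to end, add 'ay'
Consonant cluster: "p"
Pig Latin = "itchpay"


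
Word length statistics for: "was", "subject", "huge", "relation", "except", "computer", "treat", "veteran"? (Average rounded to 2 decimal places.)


Lengths: "was"=3, "subject"=7, "huge"=4, "relation"=8, "except"=6, "computer"=8, "treat"=5, "veteran"=7
Sum = 48, Count = 8
Average = 48/8 = 6.00
= avg=6.00, min=3, max=8


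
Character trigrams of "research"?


Word: "research" (length 8)
Number of trigrams = 8 - 3 + 1 = 6
  Position 0: "res"
  Position 1: "ese"
  Position 2: "sea"
  Position 3: "ear"
  Position 4: "arc"
  Position 5: "rch"
Trigrams = "res", "ese", "sea", "ear", "arc", "rch"


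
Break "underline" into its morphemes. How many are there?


Word: "underline"
Morphemes: under- | line
Each morpheme carries meaning
= 2 morphemes


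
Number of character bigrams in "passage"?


Word: "passage" (length 7)
Number of 2-grams = length - 2 + 1 = 7 - 2 + 1
= 6


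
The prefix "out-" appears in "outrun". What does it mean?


Prefix: out-
Example: outrun (out- + run)
Meaning = surpass


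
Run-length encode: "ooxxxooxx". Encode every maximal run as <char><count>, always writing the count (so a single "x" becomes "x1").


String: "ooxxxooxx"
Scanning for consecutive runs:
  'o' x 2
  'x' x 3
  'o' x 2
  'x' x 2
RLE = "o2x3o2x2"


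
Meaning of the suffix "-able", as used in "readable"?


Suffix: -able
Example: readable = read + -able
Meaning = capable of


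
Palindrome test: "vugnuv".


Word: "vugnuv"
Reversed: "vunguv"
Forward == Backward? vugnuv != vunguv
Palindrome = No


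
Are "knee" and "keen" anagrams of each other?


Word 1: "knee" → sorted: eekn
Word 2: "keen" → sorted: eekn
Same letters? eekn == eekn
Anagram = Yes


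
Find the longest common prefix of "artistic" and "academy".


Word 1: "artistic"
Word 2: "academy"
Comparing from start:
  Pos 0: 'a' == 'a'
  Pos 1: 'r' != 'c' (stop)
LCP = "a" (length 1)


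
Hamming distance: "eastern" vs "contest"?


Comparing character by character (same length = 7):
  Pos 0: 'e' vs 'c' !=
  Pos 1: 'a' vs 'o' !=
  Pos 2: 's' vs 'n' !=
  Pos 3: 't' vs 't' =
  Pos 4: 'e' vs 'e' =
  Pos 5: 'r' vs 's' !=
  Pos 6: 'n' vs 't' !=
Hamming distance = 5


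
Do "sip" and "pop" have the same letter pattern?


Pattern of "sip": [0, 1, 2]
Pattern of "pop": [0, 1, 0]
Patterns do not match
Same pattern = No


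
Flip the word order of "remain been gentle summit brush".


Original: "remain been gentle summit brush"
Words (1..n): remain | been | gentle | summit | brush
Reversed (n..1): brush | summit | gentle | been | remain
Result = "brush summit gentle been remain"


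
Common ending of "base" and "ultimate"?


Word 1: "base"
Word 2: "ultimate"
Comparing from end:
  Pos -1: 'e' == 'e'
  Pos -2: 's' != 't' (stop)
LCS = "e" (length 1)


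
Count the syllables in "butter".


Word: "butter"
Syllable breakdown: but-ter
Counting: 2 parts
= 2 syllables


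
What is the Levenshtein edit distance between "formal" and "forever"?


Word 1: "formal" (length 6)
Word 2: "forever" (length 7)
One optimal edit sequence (insert/delete/substitute each cost 1):
  1. keep 'f'
  2. keep 'o'
  3. keep 'r'
  4. insert 'e'  (+1)
  5. substitute 'm' -> 'v'  (+1)
  6. substitute 'a' -> 'e'  (+1)
  7. substitute 'l' -> 'r'  (+1)
Total edit operations: 4
Edit distance = 4


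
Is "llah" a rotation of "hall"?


Word: "hall", Candidate: "llah"
Method: check if candidate is substring of word+word
"hallhall" contains "llah"? No
Is rotation = No


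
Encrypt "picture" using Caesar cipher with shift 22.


Word: "picture"
Shift: 22
Each letter → (letter + shift) mod 26:
  'p' (15) + 22 = 11 → 'l'
  'i' (8) + 22 = 4 → 'e'
  'c' (2) + 22 = 24 → 'y'
  't' (19) + 22 = 15 → 'p'
  'u' (20) + 22 = 16 → 'q'
  'r' (17) + 22 = 13 → 'n'
  'e' (4) + 22 = 0 → 'a'
Result = "leypqna"


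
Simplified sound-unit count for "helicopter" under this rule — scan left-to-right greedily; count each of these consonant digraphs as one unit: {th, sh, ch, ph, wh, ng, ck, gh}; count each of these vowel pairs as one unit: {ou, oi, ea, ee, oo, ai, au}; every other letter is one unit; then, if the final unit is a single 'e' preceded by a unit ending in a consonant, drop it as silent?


Word: "helicopter" (10 letters)
Left-to-right scan:
  1. 'h' (letter)
  2. 'e' (letter)
  3. 'l' (letter)
  4. 'i' (letter)
  5. 'c' (letter)
  6. 'o' (letter)
  7. 'p' (letter)
  8. 't' (letter)
  9. 'e' (letter)
  10. 'r' (letter)
Units from scan: 10
Sound units = 10 units


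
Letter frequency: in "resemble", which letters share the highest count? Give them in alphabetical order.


Word: "resemble"
Letter counts:
  'b': 1
  'e': 3
  'l': 1
  'm': 1
  'r': 1
  's': 1
Maximum count = 3
Most frequent = 'e' (3 times each)


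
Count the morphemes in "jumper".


Word: "jumper"
Morphemes: jump + -er
Each morpheme carries meaning
= 2 morphemes


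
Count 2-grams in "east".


Word: "east" (length 4)
Number of 2-grams = length - 2 + 1 = 4 - 2 + 1
= 3


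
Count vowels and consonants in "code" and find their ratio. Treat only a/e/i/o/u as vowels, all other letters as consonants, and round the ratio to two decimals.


Word: "code"
Vowels (a,e,i,o,u): 2
Consonants: 2
Ratio = 2/2
= 1.00


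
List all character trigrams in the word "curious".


Word: "curious" (length 7)
Number of trigrams = 7 - 3 + 1 = 5
  Position 0: "cur"
  Position 1: "uri"
  Position 2: "rio"
  Position 3: "iou"
  Position 4: "ous"
Trigrams = "cur", "uri", "rio", "iou", "ous"


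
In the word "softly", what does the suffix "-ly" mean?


Suffix: -ly
Example: softly (soft + -ly)
Meaning = in a manner


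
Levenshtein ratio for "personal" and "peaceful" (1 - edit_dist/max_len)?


Word 1: "personal" (length 8)
Word 2: "peaceful" (length 8)
One optimal edit sequence:
  1. keep 'p'
  2. keep 'e'
  3. substitute 'r' -> 'a'  (+1)
  4. substitute 's' -> 'c'  (+1)
  5. substitute 'o' -> 'e'  (+1)
  6. substitute 'n' -> 'f'  (+1)
  7. substitute 'a' -> 'u'  (+1)
  8. keep 'l'
Edit distance = 5
Max length = max(8, 8) = 8
Similarity = 1 - 5/8
= 0.3750


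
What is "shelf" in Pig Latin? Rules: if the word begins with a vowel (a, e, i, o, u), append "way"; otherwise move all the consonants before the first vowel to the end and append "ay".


Word: "shelf"
Starts with consonant(s) → move to end, add 'ay'
Consonant cluster: "sh"
Pig Latin = "elfshay"


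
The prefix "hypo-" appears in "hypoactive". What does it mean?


Prefix: hypo-
Example: hypoactive = hypo- + active
Meaning = under / below normal


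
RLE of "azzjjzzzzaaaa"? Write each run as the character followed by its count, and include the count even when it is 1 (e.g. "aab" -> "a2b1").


String: "azzjjzzzzaaaa"
Scanning for consecutive runs:
  'a' x 1
  'z' x 2
  'j' x 2
  'z' x 4
  'a' x 4
RLE = "a1z2j2z4a4"


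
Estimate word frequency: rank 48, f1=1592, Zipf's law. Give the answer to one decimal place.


Zipf's law: f(r) = f(1) / r
f(1) = 1592
f(48) = 1592 / 48
= 33.2 occurrences


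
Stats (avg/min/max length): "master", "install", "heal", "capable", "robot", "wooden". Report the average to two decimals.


Lengths: "master"=6, "install"=7, "heal"=4, "capable"=7, "robot"=5, "wooden"=6
Sum = 35, Count = 6
Average = 35/6 = 5.83
= avg=5.83, min=4, max=7


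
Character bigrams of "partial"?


Word: "partial" (length 7)
Number of bigrams = 7 - 2 + 1 = 6
  Position 0: "pa"
  Position 1: "ar"
  Position 2: "rt"
  Position 3: "ti"
  Position 4: "ia"
  Position 5: "al"
Bigrams = "pa", "ar", "rt", "ti", "ia", "al"


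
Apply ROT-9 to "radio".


Word: "radio"
Shift: 9
Each letter → (letter + shift) mod 26:
  'r' (17) + 9 = 0 → 'a'
  'a' (0) + 9 = 9 → 'j'
  'd' (3) + 9 = 12 → 'm'
  'i' (8) + 9 = 17 → 'r'
  'o' (14) + 9 = 23 → 'x'
Result = "ajmrx"


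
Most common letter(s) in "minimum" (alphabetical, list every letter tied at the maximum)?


Word: "minimum"
Letter counts:
  'i': 2
  'm': 3
  'n': 1
  'u': 1
Maximum count = 3
Most frequent = 'm' (3 times each)


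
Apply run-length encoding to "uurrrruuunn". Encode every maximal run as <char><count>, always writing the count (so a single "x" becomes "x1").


String: "uurrrruuunn"
Scanning for consecutive runs:
  'u' x 2
  'r' x 4
  'u' x 3
  'n' x 2
RLE = "u2r4u3n2"


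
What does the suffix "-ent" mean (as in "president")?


Suffix: -ent
As in: president -> preside + -ent, with a spelling change
Meaning = one who / that which


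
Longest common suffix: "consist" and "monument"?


Word 1: "consist"
Word 2: "monument"
Comparing from end:
  Pos -1: 't' == 't'
  Pos -2: 's' != 'n' (stop)
LCS = "t" (length 1)


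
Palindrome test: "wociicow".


Word: "wociicow"
Reversed: "wociicow"
Forward == Backward? wociicow == wociicow
Palindrome = Yes


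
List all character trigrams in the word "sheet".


Word: "sheet" (length 5)
Number of trigrams = 5 - 3 + 1 = 3
  Position 0: "she"
  Position 1: "hee"
  Position 2: "eet"
Trigrams = "she", "hee", "eet"


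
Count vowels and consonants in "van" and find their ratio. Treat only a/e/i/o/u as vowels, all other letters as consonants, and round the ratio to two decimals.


Word: "van"
Vowels (a,e,i,o,u): 1
Consonants: 2
Ratio = 1/2
= 0.50


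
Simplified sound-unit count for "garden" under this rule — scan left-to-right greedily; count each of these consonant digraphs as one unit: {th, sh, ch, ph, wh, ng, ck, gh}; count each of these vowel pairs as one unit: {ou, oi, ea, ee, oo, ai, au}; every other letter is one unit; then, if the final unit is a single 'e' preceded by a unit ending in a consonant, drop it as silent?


Word: "garden" (6 letters)
Left-to-right scan:
  1. 'g' (letter)
  2. 'a' (letter)
  3. 'r' (letter)
  4. 'd' (letter)
  5. 'e' (letter)
  6. 'n' (letter)
Units from scan: 6
Sound units = 6 units


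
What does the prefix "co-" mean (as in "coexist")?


Prefix: co-
Example: coexist = co- + exist
Meaning = together


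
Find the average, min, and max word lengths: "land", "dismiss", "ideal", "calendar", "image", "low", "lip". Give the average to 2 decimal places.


Lengths: "land"=4, "dismiss"=7, "ideal"=5, "calendar"=8, "image"=5, "low"=3, "lip"=3
Sum = 35, Count = 7
Average = 35/7 = 5.00
= avg=5.00, min=3, max=8


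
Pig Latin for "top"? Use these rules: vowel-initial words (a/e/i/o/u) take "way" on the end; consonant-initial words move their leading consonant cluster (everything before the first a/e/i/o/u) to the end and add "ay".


Word: "top"
Starts with consonant(s) → move to end, add 'ay'
Consonant cluster: "t"
Pig Latin = "optay"


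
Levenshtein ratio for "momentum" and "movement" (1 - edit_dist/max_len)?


Word 1: "momentum" (length 8)
Word 2: "movement" (length 8)
One optimal edit sequence:
  1. keep 'm'
  2. keep 'o'
  3. insert 'v'  (+1)
  4. insert 'e'  (+1)
  5. keep 'm'
  6. keep 'e'
  7. keep 'n'
  8. keep 't'
  9. delete 'u'  (+1)
  10. delete 'm'  (+1)
Edit distance = 4
Max length = max(8, 8) = 8
Similarity = 1 - 4/8
= 0.5000


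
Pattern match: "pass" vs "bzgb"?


Pattern of "pass": [0, 1, 2, 2]
Pattern of "bzgb": [0, 1, 2, 0]
Patterns do not match
Same pattern = No


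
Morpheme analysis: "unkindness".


Word: "unkindness"
Morphemes: un- / kind / -ness
Each morpheme carries meaning
= 3 morphemes


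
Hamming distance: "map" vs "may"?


Comparing character by character (same length = 3):
  Pos 0: 'm' vs 'm' =
  Pos 1: 'a' vs 'a' =
  Pos 2: 'p' vs 'y' !=
Hamming distance = 1


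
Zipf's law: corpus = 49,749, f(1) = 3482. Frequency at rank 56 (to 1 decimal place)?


Zipf's law: f(r) = f(1) / r
f(1) = 3482
f(56) = 3482 / 56
= 62.2 occurrences


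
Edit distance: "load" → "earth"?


Word 1: "load" (length 4)
Word 2: "earth" (length 5)
One optimal edit sequence (insert/delete/substitute each cost 1):
  1. insert 'e'  (+1)
  2. substitute 'l' -> 'a'  (+1)
  3. substitute 'o' -> 'r'  (+1)
  4. substitute 'a' -> 't'  (+1)
  5. substitute 'd' -> 'h'  (+1)
Total edit operations: 5
Edit distance = 5


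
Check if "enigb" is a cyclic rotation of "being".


Word: "being", Candidate: "enigb"
Method: check if candidate is substring of word+word
"beingbeing" contains "enigb"? No
Is rotation = No


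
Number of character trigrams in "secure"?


Word: "secure" (length 6)
Number of 3-grams = length - 3 + 1 = 6 - 3 + 1
= 4


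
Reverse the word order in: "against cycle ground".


Original: "against cycle ground"
Words (1..n): against | cycle | ground
Reversed (n..1): ground | cycle | against
Result = "ground cycle against"


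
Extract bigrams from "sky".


Word: "sky" (length 3)
Number of bigrams = 3 - 2 + 1 = 2
  Position 0: "sk"
  Position 1: "ky"
Bigrams = "sk", "ky"


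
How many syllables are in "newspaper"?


Word: "newspaper"
Syllable breakdown: news / pa / per
Counting: 3 parts
= 3 syllables


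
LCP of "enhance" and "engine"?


Word 1: "enhance"
Word 2: "engine"
Comparing from start:
  Pos 0: 'e' == 'e'
  Pos 1: 'n' == 'n'
  Pos 2: 'h' != 'g' (stop)
LCP = "en" (length 2)


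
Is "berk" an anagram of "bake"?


Word 1: "bake" → sorted: abek
Word 2: "berk" → sorted: bekr
Same letters? abek != bekr
Anagram = No


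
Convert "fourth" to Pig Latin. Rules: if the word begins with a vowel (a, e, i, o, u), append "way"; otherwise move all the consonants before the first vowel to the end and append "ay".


Word: "fourth"
Starts with consonant(s) → move to end, add 'ay'
Consonant cluster: "f"
Pig Latin = "ourthfay"


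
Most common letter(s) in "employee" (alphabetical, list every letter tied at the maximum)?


Word: "employee"
Letter counts:
  'e': 3
  'l': 1
  'm': 1
  'o': 1
  'p': 1
  'y': 1
Maximum count = 3
Most frequent = 'e' (3 times each)


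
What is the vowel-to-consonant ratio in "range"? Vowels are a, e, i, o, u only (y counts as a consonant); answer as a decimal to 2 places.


Word: "range"
Vowels (a,e,i,o,u): 2
Consonants: 3
Ratio = 2/3
= 0.67


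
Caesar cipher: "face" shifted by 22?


Word: "face"
Shift: 22
Each letter → (letter + shift) mod 26:
  'f' (5) + 22 = 1 → 'b'
  'a' (0) + 22 = 22 → 'w'
  'c' (2) + 22 = 24 → 'y'
  'e' (4) + 22 = 0 → 'a'
Result = "bwya"


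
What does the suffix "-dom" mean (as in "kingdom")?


Suffix: -dom
Example: kingdom (king + -dom)
Meaning = state / realm


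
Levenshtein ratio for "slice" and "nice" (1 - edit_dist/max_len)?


Word 1: "slice" (length 5)
Word 2: "nice" (length 4)
One optimal edit sequence:
  1. delete 's'  (+1)
  2. substitute 'l' -> 'n'  (+1)
  3. keep 'i'
  4. keep 'c'
  5. keep 'e'
Edit distance = 2
Max length = max(5, 4) = 5
Similarity = 1 - 2/5
= 0.6000


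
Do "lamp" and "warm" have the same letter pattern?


Pattern of "lamp": [0, 1, 2, 3]
Pattern of "warm": [0, 1, 2, 3]
Patterns match
Same pattern = Yes


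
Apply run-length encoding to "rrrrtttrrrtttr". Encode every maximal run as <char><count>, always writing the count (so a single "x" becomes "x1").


String: "rrrrtttrrrtttr"
Scanning for consecutive runs:
  'r' x 4
  't' x 3
  'r' x 3
  't' x 3
  'r' x 1
RLE = "r4t3r3t3r1"


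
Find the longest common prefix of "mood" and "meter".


Word 1: "mood"
Word 2: "meter"
Comparing from start:
  Pos 0: 'm' == 'm'
  Pos 1: 'o' != 'e' (stop)
LCP = "m" (length 1)


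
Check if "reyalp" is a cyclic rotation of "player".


Word: "player", Candidate: "reyalp"
Method: check if candidate is substring of word+word
"playerplayer" contains "reyalp"? No
Is rotation = No


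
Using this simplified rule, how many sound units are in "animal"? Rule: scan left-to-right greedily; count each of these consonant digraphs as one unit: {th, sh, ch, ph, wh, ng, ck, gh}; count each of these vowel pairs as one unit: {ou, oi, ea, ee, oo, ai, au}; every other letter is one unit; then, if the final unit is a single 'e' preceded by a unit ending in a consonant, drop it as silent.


Word: "animal" (6 letters)
Left-to-right scan:
  (1) 'a' (letter)
  (2) 'n' (letter)
  (3) 'i' (letter)
  (4) 'm' (letter)
  (5) 'a' (letter)
  (6) 'l' (letter)
Units from scan: 6
Sound units = 6 units


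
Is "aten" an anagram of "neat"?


Word 1: "neat" → sorted: aent
Word 2: "aten" → sorted: aent
Same letters? aent == aent
Anagram = Yes


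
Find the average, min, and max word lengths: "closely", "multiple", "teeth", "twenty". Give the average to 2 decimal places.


Lengths: "closely"=7, "multiple"=8, "teeth"=5, "twenty"=6
Sum = 26, Count = 4
Average = 26/4 = 6.50
= avg=6.50, min=5, max=8


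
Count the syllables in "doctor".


Word: "doctor"
Syllable breakdown: doc | tor
Counting: 2 parts
= 2 syllables


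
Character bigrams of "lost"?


Word: "lost" (length 4)
Number of bigrams = 4 - 2 + 1 = 3
  Position 0: "lo"
  Position 1: "os"
  Position 2: "st"
Bigrams = "lo", "os", "st"


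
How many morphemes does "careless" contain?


Word: "careless"
Morphemes: care + -less
Each morpheme carries meaning
= 2 morphemes


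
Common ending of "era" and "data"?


Word 1: "era"
Word 2: "data"
Comparing from end:
  Pos -1: 'a' == 'a'
  Pos -2: 'r' != 't' (stop)
LCS = "a" (length 1)


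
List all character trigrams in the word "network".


Word: "network" (length 7)
Number of trigrams = 7 - 3 + 1 = 5
  Position 0: "net"
  Position 1: "etw"
  Position 2: "two"
  Position 3: "wor"
  Position 4: "ork"
Trigrams = "net", "etw", "two", "wor", "ork"


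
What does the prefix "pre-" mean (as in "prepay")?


Prefix: pre-
As in: prepay -> pre- + pay
Meaning = before


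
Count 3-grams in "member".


Word: "member" (length 6)
Number of 3-grams = length - 3 + 1 = 6 - 3 + 1
= 4


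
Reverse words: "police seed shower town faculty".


Original: "police seed shower town faculty"
Words (1..n): police | seed | shower | town | faculty
Reversed (n..1): faculty | town | shower | seed | police
Result = "faculty town shower seed police"


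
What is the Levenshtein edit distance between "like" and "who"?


Word 1: "like" (length 4)
Word 2: "who" (length 3)
One optimal edit sequence (insert/delete/substitute each cost 1):
  1. delete 'l'  (+1)
  2. substitute 'i' -> 'w'  (+1)
  3. substitute 'k' -> 'h'  (+1)
  4. substitute 'e' -> 'o'  (+1)
Total edit operations: 4
Edit distance = 4


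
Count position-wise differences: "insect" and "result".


Comparing character by character (same length = 6):
  Pos 0: 'i' vs 'r' !=
  Pos 1: 'n' vs 'e' !=
  Pos 2: 's' vs 's' =
  Pos 3: 'e' vs 'u' !=
  Pos 4: 'c' vs 'l' !=
  Pos 5: 't' vs 't' =
Hamming distance = 4


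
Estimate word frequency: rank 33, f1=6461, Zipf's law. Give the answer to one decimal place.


Zipf's law: f(r) = f(1) / r
f(1) = 6461
f(33) = 6461 / 33
= 195.8 occurrences


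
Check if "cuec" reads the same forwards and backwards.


Word: "cuec"
Reversed: "ceuc"
Forward == Backward? cuec != ceuc
Palindrome = No


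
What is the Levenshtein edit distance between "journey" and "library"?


Word 1: "journey" (length 7)
Word 2: "library" (length 7)
One optimal edit sequence (insert/delete/substitute each cost 1):
  1. substitute 'j' -> 'l'  (+1)
  2. substitute 'o' -> 'i'  (+1)
  3. substitute 'u' -> 'b'  (+1)
  4. keep 'r'
  5. substitute 'n' -> 'a'  (+1)
  6. substitute 'e' -> 'r'  (+1)
  7. keep 'y'
Total edit operations: 5
Edit distance = 5
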